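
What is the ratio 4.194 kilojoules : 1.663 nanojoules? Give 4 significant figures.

(4.194 × 10³) / (1.663 × 10⁻⁹) = 2.5219 × 10¹²

2522000000000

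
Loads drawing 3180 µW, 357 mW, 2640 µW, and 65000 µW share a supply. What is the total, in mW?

427.82 mW

In mW:
  3180 µW = 3180e-3 mW = 3.18
  357 mW → 357
  2640 µW = 2640e-3 mW = 2.64
  65000 µW = 65000e-3 mW = 65
Sum: 3.18 + 357 + 2.64 + 65 = 427.82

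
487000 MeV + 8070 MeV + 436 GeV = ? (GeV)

931.07 GeV

In GeV:
  487000 MeV = 487000e-3 GeV = 487
  8070 MeV = 8070e-3 GeV = 8.07
  436 GeV → 436
Sum: 487 + 8.07 + 436 = 931.07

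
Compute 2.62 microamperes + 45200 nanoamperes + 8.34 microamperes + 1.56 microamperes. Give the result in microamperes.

57.72 microamperes

In microamperes:
  2.62 microamperes → 2.62
  45200 nanoamperes = 45200 × 10⁻³ microamperes = 45.2
  8.34 microamperes → 8.34
  1.56 microamperes → 1.56
Sum: 2.62 + 45.2 + 8.34 + 1.56 = 57.72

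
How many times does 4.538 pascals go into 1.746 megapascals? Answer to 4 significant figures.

(1.746 × 10⁶) / (4.538) = 0.38475 × 10⁶

384800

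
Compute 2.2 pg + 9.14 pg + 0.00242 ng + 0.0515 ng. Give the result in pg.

65.26 pg

In pg:
  2.2 pg → 2.2
  9.14 pg → 9.14
  0.00242 ng = 0.00242e3 pg = 2.42
  0.0515 ng = 0.0515e3 pg = 51.5
Sum: 2.2 + 9.14 + 2.42 + 51.5 = 65.26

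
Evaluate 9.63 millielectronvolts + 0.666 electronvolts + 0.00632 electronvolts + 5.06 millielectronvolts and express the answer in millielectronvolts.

687.01 millielectronvolts

In millielectronvolts:
  9.63 millielectronvolts → 9.63
  0.666 electronvolts = 0.666e3 millielectronvolts = 666
  0.00632 electronvolts = 0.00632e3 millielectronvolts = 6.32
  5.06 millielectronvolts → 5.06
Sum: 9.63 + 666 + 6.32 + 5.06 = 687.01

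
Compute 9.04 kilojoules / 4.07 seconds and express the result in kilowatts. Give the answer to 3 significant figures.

2.22 kilowatts

(9.04e3) / (4.07) = 2.2211e3 W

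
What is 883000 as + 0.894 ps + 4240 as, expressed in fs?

In fs:
  883000 as = 883000 × 10⁻³ fs = 883
  0.894 ps = 0.894 × 10³ fs = 894
  4240 as = 4240 × 10⁻³ fs = 4.24
Sum: 883 + 894 + 4.24 = 1781.24

1781.24 fs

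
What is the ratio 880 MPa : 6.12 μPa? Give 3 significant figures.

(880e6) / (6.12e-6) = 143.8e12

144000000000000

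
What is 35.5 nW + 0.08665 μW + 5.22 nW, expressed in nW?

127.37 nW

In nW:
  35.5 nW → 35.5
  0.08665 μW = 0.08665 × 10^3 nW = 86.65
  5.22 nW → 5.22
Sum: 35.5 + 86.65 + 5.22 = 127.37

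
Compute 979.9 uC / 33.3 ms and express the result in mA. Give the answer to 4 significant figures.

(979.9 × 10⁻⁶) / (33.3 × 10⁻³) = 29.4264 × 10⁻³ A

29.43 mA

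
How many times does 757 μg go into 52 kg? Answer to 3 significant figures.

68700000

(52e3) / (757e-6) = 0.06869e9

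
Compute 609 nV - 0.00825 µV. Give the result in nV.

In nV:
  609 nV → 609
  0.00825 µV = 0.00825 × 10^3 nV = 8.25
Difference: 609 - 8.25 = 600.75

600.75 nV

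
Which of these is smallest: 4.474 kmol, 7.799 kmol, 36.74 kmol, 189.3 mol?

4.474 kmol = 4474 mol
7.799 kmol = 7799 mol
36.74 kmol = 36740 mol
189.3 mol = 189.3 mol

189.3 mol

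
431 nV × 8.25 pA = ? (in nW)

431 × 10⁻⁹ × 8.25 × 10⁻¹² = 3555.75 × 10⁻²¹ W

0.00000000355575 nW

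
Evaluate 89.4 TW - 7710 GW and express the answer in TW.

81.69 TW

In TW:
  89.4 TW → 89.4
  7710 GW = 7710 × 10⁻³ TW = 7.71
Difference: 89.4 - 7.71 = 81.69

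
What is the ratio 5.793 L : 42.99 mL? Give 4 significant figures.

(5.793) / (42.99e-3) = 0.13475e3

134.8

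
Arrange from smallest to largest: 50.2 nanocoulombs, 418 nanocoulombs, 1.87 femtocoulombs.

50.2 nanocoulombs = 0.0000000502 coulombs
418 nanocoulombs = 0.000000418 coulombs
1.87 femtocoulombs = 0.00000000000000187 coulombs

1.87 femtocoulombs < 50.2 nanocoulombs < 418 nanocoulombs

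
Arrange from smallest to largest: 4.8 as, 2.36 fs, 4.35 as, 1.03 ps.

4.8 as = 0.0000000000000000048 s
2.36 fs = 0.00000000000000236 s
4.35 as = 0.00000000000000000435 s
1.03 ps = 0.00000000000103 s

4.35 as < 4.8 as < 2.36 fs < 1.03 ps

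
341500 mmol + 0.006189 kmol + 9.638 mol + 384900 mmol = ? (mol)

In mol:
  341500 mmol = 341500 × 10⁻³ mol = 341.5
  0.006189 kmol = 0.006189 × 10³ mol = 6.189
  9.638 mol → 9.638
  384900 mmol = 384900 × 10⁻³ mol = 384.9
Sum: 341.5 + 6.189 + 9.638 + 384.9 = 742.227

742.227 mol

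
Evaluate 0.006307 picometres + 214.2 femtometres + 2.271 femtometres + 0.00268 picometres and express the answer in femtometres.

In femtometres:
  0.006307 picometres = 0.006307e3 femtometres = 6.307
  214.2 femtometres → 214.2
  2.271 femtometres → 2.271
  0.00268 picometres = 0.00268e3 femtometres = 2.68
Sum: 6.307 + 214.2 + 2.271 + 2.68 = 225.458

225.458 femtometres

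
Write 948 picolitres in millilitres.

pico = 1e-12, milli = 1e-3; factor is 1e-9.
948 × 1e-9 = 0.000000948

0.000000948 millilitres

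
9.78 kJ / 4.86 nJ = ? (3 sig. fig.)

(9.78e3) / (4.86e-9) = 2.012e12

2010000000000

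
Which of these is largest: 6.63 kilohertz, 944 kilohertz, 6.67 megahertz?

6.67 megahertz

6.63 kilohertz = 6630 hertz
944 kilohertz = 944000 hertz
6.67 megahertz = 6670000 hertz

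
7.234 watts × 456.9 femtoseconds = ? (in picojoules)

3.3052146 picojoules

7.234 × 456.9 × 10^-15 = 3305.2146 × 10^-15 J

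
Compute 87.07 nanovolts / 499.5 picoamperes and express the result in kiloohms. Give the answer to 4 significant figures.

(87.07e-9) / (499.5e-12) = 0.174314e3 Ω

0.1743 kiloohms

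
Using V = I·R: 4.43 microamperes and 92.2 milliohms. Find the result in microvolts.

0.408446 microvolts

4.43 × 10⁻⁶ × 92.2 × 10⁻³ = 408.446 × 10⁻⁹ V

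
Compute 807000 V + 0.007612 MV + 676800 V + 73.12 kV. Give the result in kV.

In kV:
  807000 V = 807000 × 10⁻³ kV = 807
  0.007612 MV = 0.007612 × 10³ kV = 7.612
  676800 V = 676800 × 10⁻³ kV = 676.8
  73.12 kV → 73.12
Sum: 807 + 7.612 + 676.8 + 73.12 = 1564.532

1564.532 kV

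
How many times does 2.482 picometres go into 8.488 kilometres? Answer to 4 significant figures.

3420000000000000

(8.488 × 10^3) / (2.482 × 10^-12) = 3.4198 × 10^15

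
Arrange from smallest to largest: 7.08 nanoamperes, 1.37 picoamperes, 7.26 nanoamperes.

1.37 picoamperes < 7.08 nanoamperes < 7.26 nanoamperes

7.08 nanoamperes = 0.00000000708 amperes
1.37 picoamperes = 0.00000000000137 amperes
7.26 nanoamperes = 0.00000000726 amperes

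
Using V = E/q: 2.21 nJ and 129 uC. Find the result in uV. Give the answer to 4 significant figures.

17.13 uV

(2.21 × 10⁻⁹) / (129 × 10⁻⁶) = 0.0171318 × 10⁻³ V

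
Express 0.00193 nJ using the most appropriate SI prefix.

= 1.93 × 10⁻¹² J; 10⁻¹² is pico.

1.93 pJ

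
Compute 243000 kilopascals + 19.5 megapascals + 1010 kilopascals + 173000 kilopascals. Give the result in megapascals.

436.51 megapascals

In megapascals:
  243000 kilopascals = 243000 × 10^-3 megapascals = 243
  19.5 megapascals → 19.5
  1010 kilopascals = 1010 × 10^-3 megapascals = 1.01
  173000 kilopascals = 173000 × 10^-3 megapascals = 173
Sum: 243 + 19.5 + 1.01 + 173 = 436.51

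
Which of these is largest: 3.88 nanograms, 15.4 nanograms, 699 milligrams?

3.88 nanograms = 0.00000000388 grams
15.4 nanograms = 0.0000000154 grams
699 milligrams = 0.699 grams

699 milligrams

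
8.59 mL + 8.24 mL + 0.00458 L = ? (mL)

21.41 mL

In mL:
  8.59 mL → 8.59
  8.24 mL → 8.24
  0.00458 L = 0.00458e3 mL = 4.58
Sum: 8.59 + 8.24 + 4.58 = 21.41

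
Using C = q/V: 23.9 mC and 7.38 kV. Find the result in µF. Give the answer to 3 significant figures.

3.24 µF

(23.9 × 10⁻³) / (7.38 × 10³) = 3.2385 × 10⁻⁶ F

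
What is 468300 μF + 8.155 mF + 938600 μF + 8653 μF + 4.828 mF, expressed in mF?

1428.536 mF

In mF:
  468300 μF = 468300e-3 mF = 468.3
  8.155 mF → 8.155
  938600 μF = 938600e-3 mF = 938.6
  8653 μF = 8653e-3 mF = 8.653
  4.828 mF → 4.828
Sum: 468.3 + 8.155 + 938.6 + 8.653 + 4.828 = 1428.536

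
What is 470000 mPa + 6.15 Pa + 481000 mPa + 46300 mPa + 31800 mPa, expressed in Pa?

1035.25 Pa

In Pa:
  470000 mPa = 470000 × 10^-3 Pa = 470
  6.15 Pa → 6.15
  481000 mPa = 481000 × 10^-3 Pa = 481
  46300 mPa = 46300 × 10^-3 Pa = 46.3
  31800 mPa = 31800 × 10^-3 Pa = 31.8
Sum: 470 + 6.15 + 481 + 46.3 + 31.8 = 1035.25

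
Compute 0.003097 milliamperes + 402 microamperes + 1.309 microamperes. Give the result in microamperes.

In microamperes:
  0.003097 milliamperes = 0.003097 × 10^3 microamperes = 3.097
  402 microamperes → 402
  1.309 microamperes → 1.309
Sum: 3.097 + 402 + 1.309 = 406.406

406.406 microamperes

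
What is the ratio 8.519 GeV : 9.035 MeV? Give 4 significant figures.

(8.519e9) / (9.035e6) = 0.94289e3

942.9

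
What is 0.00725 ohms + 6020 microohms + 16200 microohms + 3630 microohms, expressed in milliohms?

In milliohms:
  0.00725 ohms = 0.00725e3 milliohms = 7.25
  6020 microohms = 6020e-3 milliohms = 6.02
  16200 microohms = 16200e-3 milliohms = 16.2
  3630 microohms = 3630e-3 milliohms = 3.63
Sum: 7.25 + 6.02 + 16.2 + 3.63 = 33.1

33.1 milliohms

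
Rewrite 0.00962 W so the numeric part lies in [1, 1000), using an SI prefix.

= 9.62 × 10^-3 W; 10^-3 is milli.

9.62 mW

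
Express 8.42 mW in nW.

milli = 10^-3, nano = 10^-9; factor is 10^6.
8.42 × 10^6 = 8420000

8420000 nW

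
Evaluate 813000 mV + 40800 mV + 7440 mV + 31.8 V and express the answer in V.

893.04 V

In V:
  813000 mV = 813000 × 10^-3 V = 813
  40800 mV = 40800 × 10^-3 V = 40.8
  7440 mV = 7440 × 10^-3 V = 7.44
  31.8 V → 31.8
Sum: 813 + 40.8 + 7.44 + 31.8 = 893.04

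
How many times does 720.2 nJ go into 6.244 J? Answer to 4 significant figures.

(6.244) / (720.2e-9) = 0.0086698e9

8670000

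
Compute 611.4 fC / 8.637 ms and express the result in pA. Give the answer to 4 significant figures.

70.79 pA

(611.4 × 10^-15) / (8.637 × 10^-3) = 70.7885 × 10^-12 A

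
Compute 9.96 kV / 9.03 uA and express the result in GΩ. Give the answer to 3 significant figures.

(9.96e3) / (9.03e-6) = 1.103e9 Ω

1.10 GΩ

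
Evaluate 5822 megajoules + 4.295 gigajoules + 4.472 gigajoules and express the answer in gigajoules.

14.589 gigajoules

In gigajoules:
  5822 megajoules = 5822e-3 gigajoules = 5.822
  4.295 gigajoules → 4.295
  4.472 gigajoules → 4.472
Sum: 5.822 + 4.295 + 4.472 = 14.589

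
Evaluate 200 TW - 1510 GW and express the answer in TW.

198.49 TW

In TW:
  200 TW → 200
  1510 GW = 1510 × 10⁻³ TW = 1.51
Difference: 200 - 1.51 = 198.49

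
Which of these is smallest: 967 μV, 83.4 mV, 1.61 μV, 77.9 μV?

1.61 μV

967 μV = 0.000967 V
83.4 mV = 0.0834 V
1.61 μV = 0.00000161 V
77.9 μV = 0.0000779 V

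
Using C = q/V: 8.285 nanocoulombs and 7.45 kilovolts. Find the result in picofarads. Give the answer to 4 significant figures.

(8.285e-9) / (7.45e3) = 1.11208e-12 F

1.112 picofarads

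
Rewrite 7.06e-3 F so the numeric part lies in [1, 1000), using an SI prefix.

= 7.06e-3 F; 1e-3 is milli.

7.06 mF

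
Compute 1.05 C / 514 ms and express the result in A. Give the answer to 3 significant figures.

2.04 A

(1.05) / (514e-3) = 0.0020428e3 A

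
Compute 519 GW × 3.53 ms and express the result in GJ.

1.83207 GJ

519 × 10^9 × 3.53 × 10^-3 = 1832.07 × 10^6 J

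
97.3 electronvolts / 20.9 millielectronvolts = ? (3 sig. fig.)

4660

(97.3) / (20.9 × 10⁻³) = 4.656 × 10³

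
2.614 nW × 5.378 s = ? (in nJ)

14.058092 nJ

2.614 × 10^-9 × 5.378 = 14.058092 × 10^-9 J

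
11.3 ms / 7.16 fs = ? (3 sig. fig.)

(11.3e-3) / (7.16e-15) = 1.578e12

1580000000000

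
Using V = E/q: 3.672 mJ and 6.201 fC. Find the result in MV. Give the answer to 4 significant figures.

592200 MV

(3.672 × 10⁻³) / (6.201 × 10⁻¹⁵) = 0.592163 × 10¹² V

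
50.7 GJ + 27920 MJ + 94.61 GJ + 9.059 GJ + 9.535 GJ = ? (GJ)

191.824 GJ

In GJ:
  50.7 GJ → 50.7
  27920 MJ = 27920e-3 GJ = 27.92
  94.61 GJ → 94.61
  9.059 GJ → 9.059
  9.535 GJ → 9.535
Sum: 50.7 + 27.92 + 94.61 + 9.059 + 9.535 = 191.824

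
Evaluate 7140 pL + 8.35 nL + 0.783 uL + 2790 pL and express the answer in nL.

In nL:
  7140 pL = 7140 × 10^-3 nL = 7.14
  8.35 nL → 8.35
  0.783 uL = 0.783 × 10^3 nL = 783
  2790 pL = 2790 × 10^-3 nL = 2.79
Sum: 7.14 + 8.35 + 783 + 2.79 = 801.28

801.28 nL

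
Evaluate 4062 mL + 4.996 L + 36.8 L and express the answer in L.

45.858 L

In L:
  4062 mL = 4062e-3 L = 4.062
  4.996 L → 4.996
  36.8 L → 36.8
Sum: 4.062 + 4.996 + 36.8 = 45.858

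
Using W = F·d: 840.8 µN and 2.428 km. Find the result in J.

2.0414624 J

840.8e-6 × 2.428e3 = 2041.4624e-3 J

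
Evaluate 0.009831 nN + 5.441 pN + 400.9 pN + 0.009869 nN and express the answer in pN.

In pN:
  0.009831 nN = 0.009831e3 pN = 9.831
  5.441 pN → 5.441
  400.9 pN → 400.9
  0.009869 nN = 0.009869e3 pN = 9.869
Sum: 9.831 + 5.441 + 400.9 + 9.869 = 426.041

426.041 pN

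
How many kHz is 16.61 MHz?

mega = 1e6, kilo = 1e3; factor is 1e3.
16.61 × 1e3 = 16610

16610 kHz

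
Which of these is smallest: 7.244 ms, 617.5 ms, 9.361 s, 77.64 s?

7.244 ms

7.244 ms = 0.007244 s
617.5 ms = 0.6175 s
9.361 s = 9.361 s
77.64 s = 77.64 s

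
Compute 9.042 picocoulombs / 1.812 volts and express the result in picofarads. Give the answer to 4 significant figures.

(9.042 × 10⁻¹²) / (1.812) = 4.99007 × 10⁻¹² F

4.990 picofarads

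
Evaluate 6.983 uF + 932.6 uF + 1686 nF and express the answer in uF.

In uF:
  6.983 uF → 6.983
  932.6 uF → 932.6
  1686 nF = 1686 × 10^-3 uF = 1.686
Sum: 6.983 + 932.6 + 1.686 = 941.269

941.269 uF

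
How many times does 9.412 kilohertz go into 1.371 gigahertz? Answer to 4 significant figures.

145700

(1.371 × 10⁹) / (9.412 × 10³) = 0.14567 × 10⁶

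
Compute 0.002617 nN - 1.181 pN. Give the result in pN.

1.436 pN

In pN:
  0.002617 nN = 0.002617 × 10³ pN = 2.617
  1.181 pN → 1.181
Difference: 2.617 - 1.181 = 1.436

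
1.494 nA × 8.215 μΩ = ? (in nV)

0.00001227321 nV

1.494 × 10⁻⁹ × 8.215 × 10⁻⁶ = 12.27321 × 10⁻¹⁵ V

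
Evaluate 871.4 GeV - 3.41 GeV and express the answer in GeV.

867.99 GeV

In GeV:
  871.4 GeV → 871.4
  3.41 GeV → 3.41
Difference: 871.4 - 3.41 = 867.99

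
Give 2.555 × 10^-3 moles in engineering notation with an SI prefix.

2.555 millimoles

= 2.555 × 10^-3 moles; 10^-3 is milli.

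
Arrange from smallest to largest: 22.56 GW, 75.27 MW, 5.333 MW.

22.56 GW = 22560000000 W
75.27 MW = 75270000 W
5.333 MW = 5333000 W

5.333 MW < 75.27 MW < 22.56 GW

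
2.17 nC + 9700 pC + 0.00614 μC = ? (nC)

In nC:
  2.17 nC → 2.17
  9700 pC = 9700 × 10⁻³ nC = 9.7
  0.00614 μC = 0.00614 × 10³ nC = 6.14
Sum: 2.17 + 9.7 + 6.14 = 18.01

18.01 nC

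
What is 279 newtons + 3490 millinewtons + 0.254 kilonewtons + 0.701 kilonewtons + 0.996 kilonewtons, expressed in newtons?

2233.49 newtons

In newtons:
  279 newtons → 279
  3490 millinewtons = 3490 × 10^-3 newtons = 3.49
  0.254 kilonewtons = 0.254 × 10^3 newtons = 254
  0.701 kilonewtons = 0.701 × 10^3 newtons = 701
  0.996 kilonewtons = 0.996 × 10^3 newtons = 996
Sum: 279 + 3.49 + 254 + 701 + 996 = 2233.49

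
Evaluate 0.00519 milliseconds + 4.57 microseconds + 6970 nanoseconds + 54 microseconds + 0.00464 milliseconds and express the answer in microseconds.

In microseconds:
  0.00519 milliseconds = 0.00519 × 10^3 microseconds = 5.19
  4.57 microseconds → 4.57
  6970 nanoseconds = 6970 × 10^-3 microseconds = 6.97
  54 microseconds → 54
  0.00464 milliseconds = 0.00464 × 10^3 microseconds = 4.64
Sum: 5.19 + 4.57 + 6.97 + 54 + 4.64 = 75.37

75.37 microseconds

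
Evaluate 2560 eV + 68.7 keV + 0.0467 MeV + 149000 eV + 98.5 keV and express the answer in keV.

In keV:
  2560 eV = 2560 × 10^-3 keV = 2.56
  68.7 keV → 68.7
  0.0467 MeV = 0.0467 × 10^3 keV = 46.7
  149000 eV = 149000 × 10^-3 keV = 149
  98.5 keV → 98.5
Sum: 2.56 + 68.7 + 46.7 + 149 + 98.5 = 365.46

365.46 keV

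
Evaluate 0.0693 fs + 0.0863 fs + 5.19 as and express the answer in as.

In as:
  0.0693 fs = 0.0693 × 10³ as = 69.3
  0.0863 fs = 0.0863 × 10³ as = 86.3
  5.19 as → 5.19
Sum: 69.3 + 86.3 + 5.19 = 160.79

160.79 as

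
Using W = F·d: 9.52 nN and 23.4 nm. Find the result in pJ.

0.000222768 pJ

9.52 × 10⁻⁹ × 23.4 × 10⁻⁹ = 222.768 × 10⁻¹⁸ J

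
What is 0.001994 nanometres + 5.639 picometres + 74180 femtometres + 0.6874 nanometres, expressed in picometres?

In picometres:
  0.001994 nanometres = 0.001994e3 picometres = 1.994
  5.639 picometres → 5.639
  74180 femtometres = 74180e-3 picometres = 74.18
  0.6874 nanometres = 0.6874e3 picometres = 687.4
Sum: 1.994 + 5.639 + 74.18 + 687.4 = 769.213

769.213 picometres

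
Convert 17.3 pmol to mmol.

0.0000000173 mmol

pico = 10^-12, milli = 10^-3; factor is 10^-9.
17.3 × 10^-9 = 0.0000000173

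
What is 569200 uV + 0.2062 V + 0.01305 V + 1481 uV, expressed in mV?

In mV:
  569200 uV = 569200 × 10^-3 mV = 569.2
  0.2062 V = 0.2062 × 10^3 mV = 206.2
  0.01305 V = 0.01305 × 10^3 mV = 13.05
  1481 uV = 1481 × 10^-3 mV = 1.481
Sum: 569.2 + 206.2 + 13.05 + 1.481 = 789.931

789.931 mV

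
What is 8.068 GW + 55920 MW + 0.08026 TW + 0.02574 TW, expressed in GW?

In GW:
  8.068 GW → 8.068
  55920 MW = 55920 × 10⁻³ GW = 55.92
  0.08026 TW = 0.08026 × 10³ GW = 80.26
  0.02574 TW = 0.02574 × 10³ GW = 25.74
Sum: 8.068 + 55.92 + 80.26 + 25.74 = 169.988

169.988 GW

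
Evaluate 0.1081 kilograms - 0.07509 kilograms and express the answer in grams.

In grams:
  0.1081 kilograms = 0.1081 × 10^3 grams = 108.1
  0.07509 kilograms = 0.07509 × 10^3 grams = 75.09
Difference: 108.1 - 75.09 = 33.01

33.01 grams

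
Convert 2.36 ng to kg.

nano = 1e-9, kilo = 1e3; factor is 1e-12.
2.36 × 1e-12 = 0.00000000000236

0.00000000000236 kg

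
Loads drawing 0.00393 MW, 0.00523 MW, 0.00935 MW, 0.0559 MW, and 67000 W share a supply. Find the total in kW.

141.41 kW

In kW:
  0.00393 MW = 0.00393 × 10³ kW = 3.93
  0.00523 MW = 0.00523 × 10³ kW = 5.23
  0.00935 MW = 0.00935 × 10³ kW = 9.35
  0.0559 MW = 0.0559 × 10³ kW = 55.9
  67000 W = 67000 × 10⁻³ kW = 67
Sum: 3.93 + 5.23 + 9.35 + 55.9 + 67 = 141.41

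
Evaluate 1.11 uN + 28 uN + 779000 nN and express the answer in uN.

808.11 uN

In uN:
  1.11 uN → 1.11
  28 uN → 28
  779000 nN = 779000 × 10⁻³ uN = 779
Sum: 1.11 + 28 + 779 = 808.11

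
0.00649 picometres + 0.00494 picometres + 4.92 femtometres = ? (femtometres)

16.35 femtometres

In femtometres:
  0.00649 picometres = 0.00649 × 10^3 femtometres = 6.49
  0.00494 picometres = 0.00494 × 10^3 femtometres = 4.94
  4.92 femtometres → 4.92
Sum: 6.49 + 4.94 + 4.92 = 16.35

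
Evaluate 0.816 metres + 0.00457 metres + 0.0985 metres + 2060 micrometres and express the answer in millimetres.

921.13 millimetres

In millimetres:
  0.816 metres = 0.816 × 10³ millimetres = 816
  0.00457 metres = 0.00457 × 10³ millimetres = 4.57
  0.0985 metres = 0.0985 × 10³ millimetres = 98.5
  2060 micrometres = 2060 × 10⁻³ millimetres = 2.06
Sum: 816 + 4.57 + 98.5 + 2.06 = 921.13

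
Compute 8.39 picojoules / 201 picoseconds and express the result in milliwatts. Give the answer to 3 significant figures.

(8.39e-12) / (201e-12) = 0.041741 W

41.7 milliwatts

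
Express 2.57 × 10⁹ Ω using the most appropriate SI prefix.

2.57 GΩ

= 2.57 × 10⁹ Ω; 10⁹ is giga.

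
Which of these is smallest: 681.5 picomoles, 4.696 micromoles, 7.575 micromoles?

681.5 picomoles

681.5 picomoles = 0.0000000006815 moles
4.696 micromoles = 0.000004696 moles
7.575 micromoles = 0.000007575 moles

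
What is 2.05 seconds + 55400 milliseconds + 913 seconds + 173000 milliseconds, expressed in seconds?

1143.45 seconds

In seconds:
  2.05 seconds → 2.05
  55400 milliseconds = 55400 × 10^-3 seconds = 55.4
  913 seconds → 913
  173000 milliseconds = 173000 × 10^-3 seconds = 173
Sum: 2.05 + 55.4 + 913 + 173 = 1143.45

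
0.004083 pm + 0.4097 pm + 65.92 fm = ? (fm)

479.703 fm

In fm:
  0.004083 pm = 0.004083 × 10^3 fm = 4.083
  0.4097 pm = 0.4097 × 10^3 fm = 409.7
  65.92 fm → 65.92
Sum: 4.083 + 409.7 + 65.92 = 479.703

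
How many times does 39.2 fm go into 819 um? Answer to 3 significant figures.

20900000000

(819e-6) / (39.2e-15) = 20.89e9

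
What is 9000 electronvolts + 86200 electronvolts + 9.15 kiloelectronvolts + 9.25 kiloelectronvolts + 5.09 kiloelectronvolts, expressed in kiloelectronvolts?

In kiloelectronvolts:
  9000 electronvolts = 9000 × 10^-3 kiloelectronvolts = 9
  86200 electronvolts = 86200 × 10^-3 kiloelectronvolts = 86.2
  9.15 kiloelectronvolts → 9.15
  9.25 kiloelectronvolts → 9.25
  5.09 kiloelectronvolts → 5.09
Sum: 9 + 86.2 + 9.15 + 9.25 + 5.09 = 118.69

118.69 kiloelectronvolts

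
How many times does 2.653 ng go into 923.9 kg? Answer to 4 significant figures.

348200000000000

(923.9 × 10^3) / (2.653 × 10^-9) = 348.25 × 10^12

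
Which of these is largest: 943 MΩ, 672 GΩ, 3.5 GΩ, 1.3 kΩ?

943 MΩ = 943000000 Ω
672 GΩ = 672000000000 Ω
3.5 GΩ = 3500000000 Ω
1.3 kΩ = 1300 Ω

672 GΩ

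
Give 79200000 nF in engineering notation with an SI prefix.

= 79.2 × 10⁻³ F; 10⁻³ is milli.

79.2 mF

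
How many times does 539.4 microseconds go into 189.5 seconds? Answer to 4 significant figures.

(189.5) / (539.4 × 10^-6) = 0.35132 × 10^6

351300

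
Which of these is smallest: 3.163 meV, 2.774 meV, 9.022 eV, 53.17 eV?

2.774 meV

3.163 meV = 0.003163 eV
2.774 meV = 0.002774 eV
9.022 eV = 9.022 eV
53.17 eV = 53.17 eV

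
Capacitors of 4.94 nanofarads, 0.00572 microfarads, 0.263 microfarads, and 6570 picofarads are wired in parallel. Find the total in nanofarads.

280.23 nanofarads

In nanofarads:
  4.94 nanofarads → 4.94
  0.00572 microfarads = 0.00572 × 10^3 nanofarads = 5.72
  0.263 microfarads = 0.263 × 10^3 nanofarads = 263
  6570 picofarads = 6570 × 10^-3 nanofarads = 6.57
Sum: 4.94 + 5.72 + 263 + 6.57 = 280.23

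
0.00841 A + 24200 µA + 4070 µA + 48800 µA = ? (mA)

85.48 mA

In mA:
  0.00841 A = 0.00841 × 10^3 mA = 8.41
  24200 µA = 24200 × 10^-3 mA = 24.2
  4070 µA = 4070 × 10^-3 mA = 4.07
  48800 µA = 48800 × 10^-3 mA = 48.8
Sum: 8.41 + 24.2 + 4.07 + 48.8 = 85.48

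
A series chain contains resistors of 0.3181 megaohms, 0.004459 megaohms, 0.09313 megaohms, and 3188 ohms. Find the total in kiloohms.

In kiloohms:
  0.3181 megaohms = 0.3181e3 kiloohms = 318.1
  0.004459 megaohms = 0.004459e3 kiloohms = 4.459
  0.09313 megaohms = 0.09313e3 kiloohms = 93.13
  3188 ohms = 3188e-3 kiloohms = 3.188
Sum: 318.1 + 4.459 + 93.13 + 3.188 = 418.877

418.877 kiloohms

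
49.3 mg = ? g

0.0493 g

milli = 10^-3, (no prefix) = 10^0; factor is 10^-3.
49.3 × 10^-3 = 0.0493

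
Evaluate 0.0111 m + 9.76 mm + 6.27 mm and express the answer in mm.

In mm:
  0.0111 m = 0.0111 × 10³ mm = 11.1
  9.76 mm → 9.76
  6.27 mm → 6.27
Sum: 11.1 + 9.76 + 6.27 = 27.13

27.13 mm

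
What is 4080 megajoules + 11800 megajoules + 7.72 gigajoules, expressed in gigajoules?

23.6 gigajoules

In gigajoules:
  4080 megajoules = 4080 × 10⁻³ gigajoules = 4.08
  11800 megajoules = 11800 × 10⁻³ gigajoules = 11.8
  7.72 gigajoules → 7.72
Sum: 4.08 + 11.8 + 7.72 = 23.6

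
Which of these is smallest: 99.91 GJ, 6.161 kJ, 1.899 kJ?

99.91 GJ = 99910000000 J
6.161 kJ = 6161 J
1.899 kJ = 1899 J

1.899 kJ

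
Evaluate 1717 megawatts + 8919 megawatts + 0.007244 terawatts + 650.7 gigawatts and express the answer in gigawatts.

668.58 gigawatts

In gigawatts:
  1717 megawatts = 1717e-3 gigawatts = 1.717
  8919 megawatts = 8919e-3 gigawatts = 8.919
  0.007244 terawatts = 0.007244e3 gigawatts = 7.244
  650.7 gigawatts → 650.7
Sum: 1.717 + 8.919 + 7.244 + 650.7 = 668.58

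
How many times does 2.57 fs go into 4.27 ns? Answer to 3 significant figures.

(4.27e-9) / (2.57e-15) = 1.661e6

1660000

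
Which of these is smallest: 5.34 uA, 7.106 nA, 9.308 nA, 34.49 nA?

5.34 uA = 0.00000534 A
7.106 nA = 0.000000007106 A
9.308 nA = 0.000000009308 A
34.49 nA = 0.00000003449 A

7.106 nA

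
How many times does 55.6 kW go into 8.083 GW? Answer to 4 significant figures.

145400

(8.083 × 10^9) / (55.6 × 10^3) = 0.14538 × 10^6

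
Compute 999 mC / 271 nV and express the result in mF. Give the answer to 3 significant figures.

(999e-3) / (271e-9) = 3.6863e6 F

3690000000 mF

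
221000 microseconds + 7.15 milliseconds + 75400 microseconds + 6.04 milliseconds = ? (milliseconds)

In milliseconds:
  221000 microseconds = 221000e-3 milliseconds = 221
  7.15 milliseconds → 7.15
  75400 microseconds = 75400e-3 milliseconds = 75.4
  6.04 milliseconds → 6.04
Sum: 221 + 7.15 + 75.4 + 6.04 = 309.59

309.59 milliseconds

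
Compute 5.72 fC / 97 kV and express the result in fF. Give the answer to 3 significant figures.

0.0000590 fF

(5.72 × 10⁻¹⁵) / (97 × 10³) = 0.058969 × 10⁻¹⁸ F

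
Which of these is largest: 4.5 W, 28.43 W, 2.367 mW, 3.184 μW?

28.43 W

4.5 W = 4.5 W
28.43 W = 28.43 W
2.367 mW = 0.002367 W
3.184 μW = 0.000003184 W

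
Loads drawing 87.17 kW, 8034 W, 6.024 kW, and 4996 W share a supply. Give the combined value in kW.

106.224 kW

In kW:
  87.17 kW → 87.17
  8034 W = 8034 × 10^-3 kW = 8.034
  6.024 kW → 6.024
  4996 W = 4996 × 10^-3 kW = 4.996
Sum: 87.17 + 8.034 + 6.024 + 4.996 = 106.224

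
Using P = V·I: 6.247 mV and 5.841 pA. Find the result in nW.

6.247 × 10⁻³ × 5.841 × 10⁻¹² = 36.488727 × 10⁻¹⁵ W

0.000036488727 nW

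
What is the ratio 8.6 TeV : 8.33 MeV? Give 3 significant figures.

1030000

(8.6 × 10^12) / (8.33 × 10^6) = 1.032 × 10^6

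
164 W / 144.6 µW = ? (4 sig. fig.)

1134000

(164) / (144.6 × 10^-6) = 1.1342 × 10^6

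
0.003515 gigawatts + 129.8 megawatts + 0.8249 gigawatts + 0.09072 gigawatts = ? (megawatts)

1048.935 megawatts

In megawatts:
  0.003515 gigawatts = 0.003515 × 10^3 megawatts = 3.515
  129.8 megawatts → 129.8
  0.8249 gigawatts = 0.8249 × 10^3 megawatts = 824.9
  0.09072 gigawatts = 0.09072 × 10^3 megawatts = 90.72
Sum: 3.515 + 129.8 + 824.9 + 90.72 = 1048.935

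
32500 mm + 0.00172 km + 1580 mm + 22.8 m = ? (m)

58.6 m

In m:
  32500 mm = 32500 × 10⁻³ m = 32.5
  0.00172 km = 0.00172 × 10³ m = 1.72
  1580 mm = 1580 × 10⁻³ m = 1.58
  22.8 m → 22.8
Sum: 32.5 + 1.72 + 1.58 + 22.8 = 58.6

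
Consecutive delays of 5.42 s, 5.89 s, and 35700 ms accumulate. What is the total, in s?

In s:
  5.42 s → 5.42
  5.89 s → 5.89
  35700 ms = 35700 × 10⁻³ s = 35.7
Sum: 5.42 + 5.89 + 35.7 = 47.01

47.01 s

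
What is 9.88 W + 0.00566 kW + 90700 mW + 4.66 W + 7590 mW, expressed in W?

In W:
  9.88 W → 9.88
  0.00566 kW = 0.00566 × 10³ W = 5.66
  90700 mW = 90700 × 10⁻³ W = 90.7
  4.66 W → 4.66
  7590 mW = 7590 × 10⁻³ W = 7.59
Sum: 9.88 + 5.66 + 90.7 + 4.66 + 7.59 = 118.49

118.49 W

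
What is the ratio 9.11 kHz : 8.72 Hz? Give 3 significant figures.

1040

(9.11e3) / (8.72) = 1.045e3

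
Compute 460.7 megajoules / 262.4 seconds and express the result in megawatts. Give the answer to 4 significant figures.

1.756 megawatts

(460.7e6) / (262.4) = 1.75572e6 W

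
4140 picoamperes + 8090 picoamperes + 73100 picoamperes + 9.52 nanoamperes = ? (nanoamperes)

In nanoamperes:
  4140 picoamperes = 4140e-3 nanoamperes = 4.14
  8090 picoamperes = 8090e-3 nanoamperes = 8.09
  73100 picoamperes = 73100e-3 nanoamperes = 73.1
  9.52 nanoamperes → 9.52
Sum: 4.14 + 8.09 + 73.1 + 9.52 = 94.85

94.85 nanoamperes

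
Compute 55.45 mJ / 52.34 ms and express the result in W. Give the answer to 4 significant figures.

1.059 W

(55.45e-3) / (52.34e-3) = 1.05942 W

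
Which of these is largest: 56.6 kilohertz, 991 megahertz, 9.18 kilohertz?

991 megahertz

56.6 kilohertz = 56600 hertz
991 megahertz = 991000000 hertz
9.18 kilohertz = 9180 hertz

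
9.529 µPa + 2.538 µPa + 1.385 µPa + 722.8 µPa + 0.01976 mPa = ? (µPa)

In µPa:
  9.529 µPa → 9.529
  2.538 µPa → 2.538
  1.385 µPa → 1.385
  722.8 µPa → 722.8
  0.01976 mPa = 0.01976 × 10^3 µPa = 19.76
Sum: 9.529 + 2.538 + 1.385 + 722.8 + 19.76 = 756.012

756.012 µPa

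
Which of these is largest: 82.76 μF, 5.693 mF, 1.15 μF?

82.76 μF = 0.00008276 F
5.693 mF = 0.005693 F
1.15 μF = 0.00000115 F

5.693 mF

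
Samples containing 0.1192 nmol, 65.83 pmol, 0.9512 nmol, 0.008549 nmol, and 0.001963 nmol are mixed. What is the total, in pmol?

In pmol:
  0.1192 nmol = 0.1192 × 10^3 pmol = 119.2
  65.83 pmol → 65.83
  0.9512 nmol = 0.9512 × 10^3 pmol = 951.2
  0.008549 nmol = 0.008549 × 10^3 pmol = 8.549
  0.001963 nmol = 0.001963 × 10^3 pmol = 1.963
Sum: 119.2 + 65.83 + 951.2 + 8.549 + 1.963 = 1146.742

1146.742 pmol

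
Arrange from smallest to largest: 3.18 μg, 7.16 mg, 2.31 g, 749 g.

3.18 μg = 0.00000318 g
7.16 mg = 0.00716 g
2.31 g = 2.31 g
749 g = 749 g

3.18 μg < 7.16 mg < 2.31 g < 749 g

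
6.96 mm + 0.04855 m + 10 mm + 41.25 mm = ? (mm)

In mm:
  6.96 mm → 6.96
  0.04855 m = 0.04855 × 10^3 mm = 48.55
  10 mm → 10
  41.25 mm → 41.25
Sum: 6.96 + 48.55 + 10 + 41.25 = 106.76

106.76 mm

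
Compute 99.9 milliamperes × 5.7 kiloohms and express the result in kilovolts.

0.56943 kilovolts

99.9 × 10⁻³ × 5.7 × 10³ = 569.43 V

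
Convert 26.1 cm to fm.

centi = 1e-2, femto = 1e-15; factor is 1e13.
26.1 × 1e13 = 261000000000000

261000000000000 fm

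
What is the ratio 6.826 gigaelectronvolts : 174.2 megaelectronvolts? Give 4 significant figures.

(6.826 × 10^9) / (174.2 × 10^6) = 0.039185 × 10^3

39.18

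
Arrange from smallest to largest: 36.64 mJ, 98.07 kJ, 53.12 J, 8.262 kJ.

36.64 mJ = 0.03664 J
98.07 kJ = 98070 J
53.12 J = 53.12 J
8.262 kJ = 8262 J

36.64 mJ < 53.12 J < 8.262 kJ < 98.07 kJ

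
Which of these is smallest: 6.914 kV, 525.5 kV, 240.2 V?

240.2 V

6.914 kV = 6914 V
525.5 kV = 525500 V
240.2 V = 240.2 V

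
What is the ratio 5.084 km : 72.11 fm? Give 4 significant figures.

(5.084e3) / (72.11e-15) = 0.070503e18

70500000000000000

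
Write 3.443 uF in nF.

micro = 1e-6, nano = 1e-9; factor is 1e3.
3.443 × 1e3 = 3443

3443 nF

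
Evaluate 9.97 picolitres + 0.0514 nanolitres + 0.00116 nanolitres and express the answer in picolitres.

In picolitres:
  9.97 picolitres → 9.97
  0.0514 nanolitres = 0.0514 × 10³ picolitres = 51.4
  0.00116 nanolitres = 0.00116 × 10³ picolitres = 1.16
Sum: 9.97 + 51.4 + 1.16 = 62.53

62.53 picolitres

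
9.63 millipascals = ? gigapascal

milli = 1e-3, giga = 1e9; factor is 1e-12.
9.63 × 1e-12 = 0.00000000000963

0.00000000000963 gigapascals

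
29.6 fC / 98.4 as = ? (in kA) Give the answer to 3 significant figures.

0.301 kA

(29.6e-15) / (98.4e-18) = 0.30081e3 A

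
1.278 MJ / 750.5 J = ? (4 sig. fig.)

1703

(1.278 × 10^6) / (750.5) = 0.0017029 × 10^6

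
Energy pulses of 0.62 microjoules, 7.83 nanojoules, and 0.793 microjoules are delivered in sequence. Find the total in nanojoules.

In nanojoules:
  0.62 microjoules = 0.62 × 10³ nanojoules = 620
  7.83 nanojoules → 7.83
  0.793 microjoules = 0.793 × 10³ nanojoules = 793
Sum: 620 + 7.83 + 793 = 1420.83

1420.83 nanojoules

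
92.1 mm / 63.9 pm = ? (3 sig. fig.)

(92.1e-3) / (63.9e-12) = 1.441e9

1440000000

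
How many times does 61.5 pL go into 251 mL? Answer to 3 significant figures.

(251 × 10⁻³) / (61.5 × 10⁻¹²) = 4.081 × 10⁹

4080000000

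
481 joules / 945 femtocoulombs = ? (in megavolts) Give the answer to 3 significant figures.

509000000 megavolts

(481) / (945 × 10⁻¹⁵) = 0.50899 × 10¹⁵ V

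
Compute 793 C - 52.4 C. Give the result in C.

In C:
  793 C → 793
  52.4 C → 52.4
Difference: 793 - 52.4 = 740.6

740.6 C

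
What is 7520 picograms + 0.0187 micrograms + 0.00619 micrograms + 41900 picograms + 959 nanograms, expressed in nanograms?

In nanograms:
  7520 picograms = 7520e-3 nanograms = 7.52
  0.0187 micrograms = 0.0187e3 nanograms = 18.7
  0.00619 micrograms = 0.00619e3 nanograms = 6.19
  41900 picograms = 41900e-3 nanograms = 41.9
  959 nanograms → 959
Sum: 7.52 + 18.7 + 6.19 + 41.9 + 959 = 1033.31

1033.31 nanograms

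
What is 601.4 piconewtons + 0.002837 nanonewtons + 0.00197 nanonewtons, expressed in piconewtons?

606.207 piconewtons

In piconewtons:
  601.4 piconewtons → 601.4
  0.002837 nanonewtons = 0.002837 × 10³ piconewtons = 2.837
  0.00197 nanonewtons = 0.00197 × 10³ piconewtons = 1.97
Sum: 601.4 + 2.837 + 1.97 = 606.207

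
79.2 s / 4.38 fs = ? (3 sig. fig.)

18100000000000000

(79.2) / (4.38e-15) = 18.08e15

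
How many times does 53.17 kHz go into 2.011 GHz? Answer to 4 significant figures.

(2.011 × 10⁹) / (53.17 × 10³) = 0.037822 × 10⁶

37820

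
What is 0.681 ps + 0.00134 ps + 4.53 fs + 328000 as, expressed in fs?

1014.87 fs

In fs:
  0.681 ps = 0.681 × 10^3 fs = 681
  0.00134 ps = 0.00134 × 10^3 fs = 1.34
  4.53 fs → 4.53
  328000 as = 328000 × 10^-3 fs = 328
Sum: 681 + 1.34 + 4.53 + 328 = 1014.87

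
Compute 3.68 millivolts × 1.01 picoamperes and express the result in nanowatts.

0.0000037168 nanowatts

3.68 × 10^-3 × 1.01 × 10^-12 = 3.7168 × 10^-15 W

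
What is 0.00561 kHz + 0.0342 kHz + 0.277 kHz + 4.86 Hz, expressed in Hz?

321.67 Hz

In Hz:
  0.00561 kHz = 0.00561 × 10³ Hz = 5.61
  0.0342 kHz = 0.0342 × 10³ Hz = 34.2
  0.277 kHz = 0.277 × 10³ Hz = 277
  4.86 Hz → 4.86
Sum: 5.61 + 34.2 + 277 + 4.86 = 321.67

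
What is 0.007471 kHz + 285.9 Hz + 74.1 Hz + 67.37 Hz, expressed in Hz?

In Hz:
  0.007471 kHz = 0.007471e3 Hz = 7.471
  285.9 Hz → 285.9
  74.1 Hz → 74.1
  67.37 Hz → 67.37
Sum: 7.471 + 285.9 + 74.1 + 67.37 = 434.841

434.841 Hz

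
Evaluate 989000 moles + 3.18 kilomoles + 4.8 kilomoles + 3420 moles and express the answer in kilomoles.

In kilomoles:
  989000 moles = 989000 × 10⁻³ kilomoles = 989
  3.18 kilomoles → 3.18
  4.8 kilomoles → 4.8
  3420 moles = 3420 × 10⁻³ kilomoles = 3.42
Sum: 989 + 3.18 + 4.8 + 3.42 = 1000.4

1000.4 kilomoles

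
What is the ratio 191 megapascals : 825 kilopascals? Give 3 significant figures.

(191 × 10^6) / (825 × 10^3) = 0.2315 × 10^3

232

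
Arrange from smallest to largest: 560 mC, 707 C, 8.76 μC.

8.76 μC < 560 mC < 707 C

560 mC = 0.56 C
707 C = 707 C
8.76 μC = 0.00000876 C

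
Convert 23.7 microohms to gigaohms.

0.0000000000000237 gigaohms

micro = 10⁻⁶, giga = 10⁹; factor is 10⁻¹⁵.
23.7 × 10⁻¹⁵ = 0.0000000000000237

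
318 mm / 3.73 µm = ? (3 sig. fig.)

(318e-3) / (3.73e-6) = 85.25e3

85300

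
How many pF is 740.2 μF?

micro = 10^-6, pico = 10^-12; factor is 10^6.
740.2 × 10^6 = 740200000

740200000 pF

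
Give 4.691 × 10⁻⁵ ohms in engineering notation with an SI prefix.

= 46.91 × 10⁻⁶ ohms; 10⁻⁶ is micro.

46.91 microohms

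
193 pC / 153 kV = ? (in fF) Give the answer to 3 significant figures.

1.26 fF

(193e-12) / (153e3) = 1.2614e-15 F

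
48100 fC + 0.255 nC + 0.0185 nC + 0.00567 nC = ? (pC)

In pC:
  48100 fC = 48100e-3 pC = 48.1
  0.255 nC = 0.255e3 pC = 255
  0.0185 nC = 0.0185e3 pC = 18.5
  0.00567 nC = 0.00567e3 pC = 5.67
Sum: 48.1 + 255 + 18.5 + 5.67 = 327.27

327.27 pC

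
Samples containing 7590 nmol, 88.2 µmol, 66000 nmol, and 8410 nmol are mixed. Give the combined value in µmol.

In µmol:
  7590 nmol = 7590 × 10^-3 µmol = 7.59
  88.2 µmol → 88.2
  66000 nmol = 66000 × 10^-3 µmol = 66
  8410 nmol = 8410 × 10^-3 µmol = 8.41
Sum: 7.59 + 88.2 + 66 + 8.41 = 170.2

170.2 µmol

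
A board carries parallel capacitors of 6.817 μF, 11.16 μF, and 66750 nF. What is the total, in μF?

In μF:
  6.817 μF → 6.817
  11.16 μF → 11.16
  66750 nF = 66750 × 10^-3 μF = 66.75
Sum: 6.817 + 11.16 + 66.75 = 84.727

84.727 μF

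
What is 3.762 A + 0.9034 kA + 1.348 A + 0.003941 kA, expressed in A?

In A:
  3.762 A → 3.762
  0.9034 kA = 0.9034e3 A = 903.4
  1.348 A → 1.348
  0.003941 kA = 0.003941e3 A = 3.941
Sum: 3.762 + 903.4 + 1.348 + 3.941 = 912.451

912.451 A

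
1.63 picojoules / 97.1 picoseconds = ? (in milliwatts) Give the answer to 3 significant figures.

(1.63 × 10⁻¹²) / (97.1 × 10⁻¹²) = 0.016787 W

16.8 milliwatts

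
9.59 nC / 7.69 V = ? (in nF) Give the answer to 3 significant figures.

1.25 nF

(9.59 × 10⁻⁹) / (7.69) = 1.2471 × 10⁻⁹ F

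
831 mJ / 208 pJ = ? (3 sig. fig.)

(831 × 10^-3) / (208 × 10^-12) = 3.995 × 10^9

4000000000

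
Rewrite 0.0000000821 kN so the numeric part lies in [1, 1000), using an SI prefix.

82.1 uN

= 82.1e-6 N; 1e-6 is micro.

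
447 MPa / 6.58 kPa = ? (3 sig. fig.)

67900

(447e6) / (6.58e3) = 67.93e3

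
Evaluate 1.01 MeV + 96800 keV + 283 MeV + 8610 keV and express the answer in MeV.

In MeV:
  1.01 MeV → 1.01
  96800 keV = 96800 × 10⁻³ MeV = 96.8
  283 MeV → 283
  8610 keV = 8610 × 10⁻³ MeV = 8.61
Sum: 1.01 + 96.8 + 283 + 8.61 = 389.42

389.42 MeV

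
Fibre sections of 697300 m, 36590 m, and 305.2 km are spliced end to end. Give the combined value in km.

In km:
  697300 m = 697300 × 10^-3 km = 697.3
  36590 m = 36590 × 10^-3 km = 36.59
  305.2 km → 305.2
Sum: 697.3 + 36.59 + 305.2 = 1039.09

1039.09 km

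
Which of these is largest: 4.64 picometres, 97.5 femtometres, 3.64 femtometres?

4.64 picometres

4.64 picometres = 0.00000000000464 metres
97.5 femtometres = 0.0000000000000975 metres
3.64 femtometres = 0.00000000000000364 metres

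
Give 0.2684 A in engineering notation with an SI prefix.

= 268.4 × 10⁻³ A; 10⁻³ is milli.

268.4 mA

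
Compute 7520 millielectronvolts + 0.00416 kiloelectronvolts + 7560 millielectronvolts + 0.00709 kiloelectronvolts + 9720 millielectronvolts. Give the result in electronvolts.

In electronvolts:
  7520 millielectronvolts = 7520e-3 electronvolts = 7.52
  0.00416 kiloelectronvolts = 0.00416e3 electronvolts = 4.16
  7560 millielectronvolts = 7560e-3 electronvolts = 7.56
  0.00709 kiloelectronvolts = 0.00709e3 electronvolts = 7.09
  9720 millielectronvolts = 9720e-3 electronvolts = 9.72
Sum: 7.52 + 4.16 + 7.56 + 7.09 + 9.72 = 36.05

36.05 electronvolts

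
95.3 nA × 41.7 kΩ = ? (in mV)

3.97401 mV

95.3e-9 × 41.7e3 = 3974.01e-6 V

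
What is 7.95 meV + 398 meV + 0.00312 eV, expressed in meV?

409.07 meV

In meV:
  7.95 meV → 7.95
  398 meV → 398
  0.00312 eV = 0.00312 × 10³ meV = 3.12
Sum: 7.95 + 398 + 3.12 = 409.07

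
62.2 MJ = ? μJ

62200000000000 μJ

mega = 10⁶, micro = 10⁻⁶; factor is 10¹².
62.2 × 10¹² = 62200000000000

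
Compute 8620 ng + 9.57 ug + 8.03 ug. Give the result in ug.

In ug:
  8620 ng = 8620 × 10⁻³ ug = 8.62
  9.57 ug → 9.57
  8.03 ug → 8.03
Sum: 8.62 + 9.57 + 8.03 = 26.22

26.22 ug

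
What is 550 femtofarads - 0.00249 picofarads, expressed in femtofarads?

In femtofarads:
  550 femtofarads → 550
  0.00249 picofarads = 0.00249 × 10³ femtofarads = 2.49
Difference: 550 - 2.49 = 547.51

547.51 femtofarads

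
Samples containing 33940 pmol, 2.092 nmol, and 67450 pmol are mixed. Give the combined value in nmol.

In nmol:
  33940 pmol = 33940 × 10⁻³ nmol = 33.94
  2.092 nmol → 2.092
  67450 pmol = 67450 × 10⁻³ nmol = 67.45
Sum: 33.94 + 2.092 + 67.45 = 103.482

103.482 nmol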